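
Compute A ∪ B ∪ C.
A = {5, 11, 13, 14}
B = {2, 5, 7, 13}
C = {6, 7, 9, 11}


Set A = {5, 11, 13, 14}
Set B = {2, 5, 7, 13}
Set C = {6, 7, 9, 11}
First, A ∪ B = {2, 5, 7, 11, 13, 14}
Then, (A ∪ B) ∪ C = {2, 5, 6, 7, 9, 11, 13, 14}

{2, 5, 6, 7, 9, 11, 13, 14}


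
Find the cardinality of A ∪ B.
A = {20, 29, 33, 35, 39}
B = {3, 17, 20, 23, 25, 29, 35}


Set A = {20, 29, 33, 35, 39}, |A| = 5
Set B = {3, 17, 20, 23, 25, 29, 35}, |B| = 7
A ∩ B = {20, 29, 35}, |A ∩ B| = 3
|A ∪ B| = |A| + |B| - |A ∩ B| = 5 + 7 - 3 = 9

9


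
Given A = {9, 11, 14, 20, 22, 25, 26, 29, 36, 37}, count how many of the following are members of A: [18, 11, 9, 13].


Set A = {9, 11, 14, 20, 22, 25, 26, 29, 36, 37}
Candidates: [18, 11, 9, 13]
Check each candidate:
18 ∉ A, 11 ∈ A, 9 ∈ A, 13 ∉ A
Count of candidates in A: 2

2


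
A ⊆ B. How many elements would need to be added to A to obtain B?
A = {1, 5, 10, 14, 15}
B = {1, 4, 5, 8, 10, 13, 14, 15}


Set A = {1, 5, 10, 14, 15}, |A| = 5
Set B = {1, 4, 5, 8, 10, 13, 14, 15}, |B| = 8
Since A ⊆ B: B \ A = {4, 8, 13}
|B| - |A| = 8 - 5 = 3

3


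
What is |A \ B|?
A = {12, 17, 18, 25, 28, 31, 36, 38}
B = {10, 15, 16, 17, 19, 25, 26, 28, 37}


Set A = {12, 17, 18, 25, 28, 31, 36, 38}
Set B = {10, 15, 16, 17, 19, 25, 26, 28, 37}
A \ B = {12, 18, 31, 36, 38}
|A \ B| = 5

5


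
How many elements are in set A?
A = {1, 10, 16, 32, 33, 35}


Set A = {1, 10, 16, 32, 33, 35}
Listing elements: 1, 10, 16, 32, 33, 35
Counting: 6 elements
|A| = 6

6


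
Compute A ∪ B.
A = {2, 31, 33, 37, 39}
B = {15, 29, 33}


Set A = {2, 31, 33, 37, 39}
Set B = {15, 29, 33}
A ∪ B includes all elements in either set.
Elements from A: {2, 31, 33, 37, 39}
Elements from B not already included: {15, 29}
A ∪ B = {2, 15, 29, 31, 33, 37, 39}

{2, 15, 29, 31, 33, 37, 39}


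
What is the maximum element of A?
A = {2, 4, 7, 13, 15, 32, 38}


Set A = {2, 4, 7, 13, 15, 32, 38}
Elements in ascending order: 2, 4, 7, 13, 15, 32, 38
The largest element is 38.

38


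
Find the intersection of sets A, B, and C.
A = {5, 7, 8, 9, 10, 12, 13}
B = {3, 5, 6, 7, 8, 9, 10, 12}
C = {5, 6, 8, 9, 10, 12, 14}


Set A = {5, 7, 8, 9, 10, 12, 13}
Set B = {3, 5, 6, 7, 8, 9, 10, 12}
Set C = {5, 6, 8, 9, 10, 12, 14}
First, A ∩ B = {5, 7, 8, 9, 10, 12}
Then, (A ∩ B) ∩ C = {5, 8, 9, 10, 12}

{5, 8, 9, 10, 12}


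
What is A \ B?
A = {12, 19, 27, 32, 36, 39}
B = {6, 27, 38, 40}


Set A = {12, 19, 27, 32, 36, 39}
Set B = {6, 27, 38, 40}
A \ B includes elements in A that are not in B.
Check each element of A:
12 (not in B, keep), 19 (not in B, keep), 27 (in B, remove), 32 (not in B, keep), 36 (not in B, keep), 39 (not in B, keep)
A \ B = {12, 19, 32, 36, 39}

{12, 19, 32, 36, 39}


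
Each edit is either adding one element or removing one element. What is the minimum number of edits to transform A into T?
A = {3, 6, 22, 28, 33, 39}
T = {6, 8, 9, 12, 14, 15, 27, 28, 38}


Set A = {3, 6, 22, 28, 33, 39}
Set T = {6, 8, 9, 12, 14, 15, 27, 28, 38}
Elements to remove from A (in A, not in T): {3, 22, 33, 39} → 4 removals
Elements to add to A (in T, not in A): {8, 9, 12, 14, 15, 27, 38} → 7 additions
Total edits = 4 + 7 = 11

11


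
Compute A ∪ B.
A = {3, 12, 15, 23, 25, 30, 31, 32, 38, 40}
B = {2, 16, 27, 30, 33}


Set A = {3, 12, 15, 23, 25, 30, 31, 32, 38, 40}
Set B = {2, 16, 27, 30, 33}
A ∪ B includes all elements in either set.
Elements from A: {3, 12, 15, 23, 25, 30, 31, 32, 38, 40}
Elements from B not already included: {2, 16, 27, 33}
A ∪ B = {2, 3, 12, 15, 16, 23, 25, 27, 30, 31, 32, 33, 38, 40}

{2, 3, 12, 15, 16, 23, 25, 27, 30, 31, 32, 33, 38, 40}


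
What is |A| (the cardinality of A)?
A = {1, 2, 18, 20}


Set A = {1, 2, 18, 20}
Listing elements: 1, 2, 18, 20
Counting: 4 elements
|A| = 4

4


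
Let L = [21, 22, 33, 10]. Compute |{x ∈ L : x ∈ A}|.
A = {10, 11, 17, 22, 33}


Set A = {10, 11, 17, 22, 33}
Candidates: [21, 22, 33, 10]
Check each candidate:
21 ∉ A, 22 ∈ A, 33 ∈ A, 10 ∈ A
Count of candidates in A: 3

3


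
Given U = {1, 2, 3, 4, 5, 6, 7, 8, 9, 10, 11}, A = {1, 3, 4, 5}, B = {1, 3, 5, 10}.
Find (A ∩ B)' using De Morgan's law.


U = {1, 2, 3, 4, 5, 6, 7, 8, 9, 10, 11}
A = {1, 3, 4, 5}, B = {1, 3, 5, 10}
A ∩ B = {1, 3, 5}
(A ∩ B)' = U \ (A ∩ B) = {2, 4, 6, 7, 8, 9, 10, 11}
Verification via A' ∪ B': A' = {2, 6, 7, 8, 9, 10, 11}, B' = {2, 4, 6, 7, 8, 9, 11}
A' ∪ B' = {2, 4, 6, 7, 8, 9, 10, 11} ✓

{2, 4, 6, 7, 8, 9, 10, 11}


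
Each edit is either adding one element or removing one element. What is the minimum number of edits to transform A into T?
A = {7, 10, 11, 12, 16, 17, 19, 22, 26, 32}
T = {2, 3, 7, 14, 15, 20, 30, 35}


Set A = {7, 10, 11, 12, 16, 17, 19, 22, 26, 32}
Set T = {2, 3, 7, 14, 15, 20, 30, 35}
Elements to remove from A (in A, not in T): {10, 11, 12, 16, 17, 19, 22, 26, 32} → 9 removals
Elements to add to A (in T, not in A): {2, 3, 14, 15, 20, 30, 35} → 7 additions
Total edits = 9 + 7 = 16

16


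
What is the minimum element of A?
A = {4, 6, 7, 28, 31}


Set A = {4, 6, 7, 28, 31}
Elements in ascending order: 4, 6, 7, 28, 31
The smallest element is 4.

4


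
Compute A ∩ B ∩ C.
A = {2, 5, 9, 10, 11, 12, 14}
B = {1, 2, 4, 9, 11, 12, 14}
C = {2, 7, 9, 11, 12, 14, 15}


Set A = {2, 5, 9, 10, 11, 12, 14}
Set B = {1, 2, 4, 9, 11, 12, 14}
Set C = {2, 7, 9, 11, 12, 14, 15}
First, A ∩ B = {2, 9, 11, 12, 14}
Then, (A ∩ B) ∩ C = {2, 9, 11, 12, 14}

{2, 9, 11, 12, 14}


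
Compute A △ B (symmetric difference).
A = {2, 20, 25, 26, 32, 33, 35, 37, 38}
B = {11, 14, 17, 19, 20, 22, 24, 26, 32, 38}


Set A = {2, 20, 25, 26, 32, 33, 35, 37, 38}
Set B = {11, 14, 17, 19, 20, 22, 24, 26, 32, 38}
A △ B = (A \ B) ∪ (B \ A)
Elements in A but not B: {2, 25, 33, 35, 37}
Elements in B but not A: {11, 14, 17, 19, 22, 24}
A △ B = {2, 11, 14, 17, 19, 22, 24, 25, 33, 35, 37}

{2, 11, 14, 17, 19, 22, 24, 25, 33, 35, 37}


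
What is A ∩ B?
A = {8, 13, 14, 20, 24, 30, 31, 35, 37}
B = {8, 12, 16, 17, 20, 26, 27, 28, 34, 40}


Set A = {8, 13, 14, 20, 24, 30, 31, 35, 37}
Set B = {8, 12, 16, 17, 20, 26, 27, 28, 34, 40}
A ∩ B includes only elements in both sets.
Check each element of A against B:
8 ✓, 13 ✗, 14 ✗, 20 ✓, 24 ✗, 30 ✗, 31 ✗, 35 ✗, 37 ✗
A ∩ B = {8, 20}

{8, 20}


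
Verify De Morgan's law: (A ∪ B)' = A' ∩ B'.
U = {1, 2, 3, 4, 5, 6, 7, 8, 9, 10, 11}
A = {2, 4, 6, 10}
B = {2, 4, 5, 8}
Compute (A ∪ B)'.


U = {1, 2, 3, 4, 5, 6, 7, 8, 9, 10, 11}
A = {2, 4, 6, 10}, B = {2, 4, 5, 8}
A ∪ B = {2, 4, 5, 6, 8, 10}
(A ∪ B)' = U \ (A ∪ B) = {1, 3, 7, 9, 11}
Verification via A' ∩ B': A' = {1, 3, 5, 7, 8, 9, 11}, B' = {1, 3, 6, 7, 9, 10, 11}
A' ∩ B' = {1, 3, 7, 9, 11} ✓

{1, 3, 7, 9, 11}


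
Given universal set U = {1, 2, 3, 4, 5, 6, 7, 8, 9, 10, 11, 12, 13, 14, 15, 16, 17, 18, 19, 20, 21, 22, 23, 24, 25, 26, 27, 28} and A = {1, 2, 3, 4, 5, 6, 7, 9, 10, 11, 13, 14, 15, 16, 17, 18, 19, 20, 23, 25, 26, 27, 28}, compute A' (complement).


Universal set U = {1, 2, 3, 4, 5, 6, 7, 8, 9, 10, 11, 12, 13, 14, 15, 16, 17, 18, 19, 20, 21, 22, 23, 24, 25, 26, 27, 28}
Set A = {1, 2, 3, 4, 5, 6, 7, 9, 10, 11, 13, 14, 15, 16, 17, 18, 19, 20, 23, 25, 26, 27, 28}
A' = U \ A = elements in U but not in A
Checking each element of U:
1 (in A, exclude), 2 (in A, exclude), 3 (in A, exclude), 4 (in A, exclude), 5 (in A, exclude), 6 (in A, exclude), 7 (in A, exclude), 8 (not in A, include), 9 (in A, exclude), 10 (in A, exclude), 11 (in A, exclude), 12 (not in A, include), 13 (in A, exclude), 14 (in A, exclude), 15 (in A, exclude), 16 (in A, exclude), 17 (in A, exclude), 18 (in A, exclude), 19 (in A, exclude), 20 (in A, exclude), 21 (not in A, include), 22 (not in A, include), 23 (in A, exclude), 24 (not in A, include), 25 (in A, exclude), 26 (in A, exclude), 27 (in A, exclude), 28 (in A, exclude)
A' = {8, 12, 21, 22, 24}

{8, 12, 21, 22, 24}


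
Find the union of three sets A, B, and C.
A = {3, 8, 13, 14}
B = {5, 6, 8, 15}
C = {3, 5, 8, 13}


Set A = {3, 8, 13, 14}
Set B = {5, 6, 8, 15}
Set C = {3, 5, 8, 13}
First, A ∪ B = {3, 5, 6, 8, 13, 14, 15}
Then, (A ∪ B) ∪ C = {3, 5, 6, 8, 13, 14, 15}

{3, 5, 6, 8, 13, 14, 15}


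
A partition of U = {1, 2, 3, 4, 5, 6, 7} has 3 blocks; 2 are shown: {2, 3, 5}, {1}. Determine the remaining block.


U = {1, 2, 3, 4, 5, 6, 7}
Shown blocks: {2, 3, 5}, {1}
A partition's blocks are pairwise disjoint and cover U, so the missing block = U \ (union of shown blocks).
Union of shown blocks: {1, 2, 3, 5}
Missing block = U \ (union) = {4, 6, 7}

{4, 6, 7}


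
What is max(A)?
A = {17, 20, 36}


Set A = {17, 20, 36}
Elements in ascending order: 17, 20, 36
The largest element is 36.

36


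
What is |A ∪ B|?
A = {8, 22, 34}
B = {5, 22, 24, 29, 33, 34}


Set A = {8, 22, 34}, |A| = 3
Set B = {5, 22, 24, 29, 33, 34}, |B| = 6
A ∩ B = {22, 34}, |A ∩ B| = 2
|A ∪ B| = |A| + |B| - |A ∩ B| = 3 + 6 - 2 = 7

7


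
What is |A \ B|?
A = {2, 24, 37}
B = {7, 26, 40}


Set A = {2, 24, 37}
Set B = {7, 26, 40}
A \ B = {2, 24, 37}
|A \ B| = 3

3


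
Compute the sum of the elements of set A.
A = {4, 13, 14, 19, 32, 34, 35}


Set A = {4, 13, 14, 19, 32, 34, 35}
Sum = 4 + 13 + 14 + 19 + 32 + 34 + 35 = 151

151


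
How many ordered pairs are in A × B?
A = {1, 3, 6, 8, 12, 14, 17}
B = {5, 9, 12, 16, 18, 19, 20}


Set A = {1, 3, 6, 8, 12, 14, 17} has 7 elements.
Set B = {5, 9, 12, 16, 18, 19, 20} has 7 elements.
|A × B| = |A| × |B| = 7 × 7 = 49

49


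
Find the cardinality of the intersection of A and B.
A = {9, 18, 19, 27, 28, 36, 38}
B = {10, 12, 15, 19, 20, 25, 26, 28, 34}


Set A = {9, 18, 19, 27, 28, 36, 38}
Set B = {10, 12, 15, 19, 20, 25, 26, 28, 34}
A ∩ B = {19, 28}
|A ∩ B| = 2

2


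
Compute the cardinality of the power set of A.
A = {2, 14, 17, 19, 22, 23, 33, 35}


Set A = {2, 14, 17, 19, 22, 23, 33, 35}
|A| = 8
The power set P(A) contains all subsets of A.
|P(A)| = 2^|A| = 2^8 = 256

256


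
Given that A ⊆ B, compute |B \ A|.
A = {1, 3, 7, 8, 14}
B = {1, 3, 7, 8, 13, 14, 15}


Set A = {1, 3, 7, 8, 14}, |A| = 5
Set B = {1, 3, 7, 8, 13, 14, 15}, |B| = 7
Since A ⊆ B: B \ A = {13, 15}
|B| - |A| = 7 - 5 = 2

2


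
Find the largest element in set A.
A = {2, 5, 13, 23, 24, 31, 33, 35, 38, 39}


Set A = {2, 5, 13, 23, 24, 31, 33, 35, 38, 39}
Elements in ascending order: 2, 5, 13, 23, 24, 31, 33, 35, 38, 39
The largest element is 39.

39


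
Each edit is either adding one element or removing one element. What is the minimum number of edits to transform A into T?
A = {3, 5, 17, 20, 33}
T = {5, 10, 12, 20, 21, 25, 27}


Set A = {3, 5, 17, 20, 33}
Set T = {5, 10, 12, 20, 21, 25, 27}
Elements to remove from A (in A, not in T): {3, 17, 33} → 3 removals
Elements to add to A (in T, not in A): {10, 12, 21, 25, 27} → 5 additions
Total edits = 3 + 5 = 8

8


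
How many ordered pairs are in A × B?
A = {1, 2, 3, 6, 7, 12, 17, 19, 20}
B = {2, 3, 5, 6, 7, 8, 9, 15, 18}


Set A = {1, 2, 3, 6, 7, 12, 17, 19, 20} has 9 elements.
Set B = {2, 3, 5, 6, 7, 8, 9, 15, 18} has 9 elements.
|A × B| = |A| × |B| = 9 × 9 = 81

81


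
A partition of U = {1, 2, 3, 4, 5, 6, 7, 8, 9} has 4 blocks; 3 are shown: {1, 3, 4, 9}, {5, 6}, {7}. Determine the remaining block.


U = {1, 2, 3, 4, 5, 6, 7, 8, 9}
Shown blocks: {1, 3, 4, 9}, {5, 6}, {7}
A partition's blocks are pairwise disjoint and cover U, so the missing block = U \ (union of shown blocks).
Union of shown blocks: {1, 3, 4, 5, 6, 7, 9}
Missing block = U \ (union) = {2, 8}

{2, 8}


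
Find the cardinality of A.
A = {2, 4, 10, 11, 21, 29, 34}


Set A = {2, 4, 10, 11, 21, 29, 34}
Listing elements: 2, 4, 10, 11, 21, 29, 34
Counting: 7 elements
|A| = 7

7


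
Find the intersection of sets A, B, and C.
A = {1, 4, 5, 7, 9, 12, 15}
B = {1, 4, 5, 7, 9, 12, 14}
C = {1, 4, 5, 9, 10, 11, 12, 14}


Set A = {1, 4, 5, 7, 9, 12, 15}
Set B = {1, 4, 5, 7, 9, 12, 14}
Set C = {1, 4, 5, 9, 10, 11, 12, 14}
First, A ∩ B = {1, 4, 5, 7, 9, 12}
Then, (A ∩ B) ∩ C = {1, 4, 5, 9, 12}

{1, 4, 5, 9, 12}


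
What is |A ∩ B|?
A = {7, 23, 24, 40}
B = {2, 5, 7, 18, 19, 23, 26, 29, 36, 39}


Set A = {7, 23, 24, 40}
Set B = {2, 5, 7, 18, 19, 23, 26, 29, 36, 39}
A ∩ B = {7, 23}
|A ∩ B| = 2

2


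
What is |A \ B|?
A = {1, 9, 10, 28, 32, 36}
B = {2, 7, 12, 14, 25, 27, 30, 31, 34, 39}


Set A = {1, 9, 10, 28, 32, 36}
Set B = {2, 7, 12, 14, 25, 27, 30, 31, 34, 39}
A \ B = {1, 9, 10, 28, 32, 36}
|A \ B| = 6

6


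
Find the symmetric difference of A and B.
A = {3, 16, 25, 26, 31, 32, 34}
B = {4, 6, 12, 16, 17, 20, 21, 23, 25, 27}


Set A = {3, 16, 25, 26, 31, 32, 34}
Set B = {4, 6, 12, 16, 17, 20, 21, 23, 25, 27}
A △ B = (A \ B) ∪ (B \ A)
Elements in A but not B: {3, 26, 31, 32, 34}
Elements in B but not A: {4, 6, 12, 17, 20, 21, 23, 27}
A △ B = {3, 4, 6, 12, 17, 20, 21, 23, 26, 27, 31, 32, 34}

{3, 4, 6, 12, 17, 20, 21, 23, 26, 27, 31, 32, 34}


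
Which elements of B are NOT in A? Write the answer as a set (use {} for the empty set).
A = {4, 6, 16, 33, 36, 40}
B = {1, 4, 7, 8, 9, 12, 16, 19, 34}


Set A = {4, 6, 16, 33, 36, 40}
Set B = {1, 4, 7, 8, 9, 12, 16, 19, 34}
Check each element of B against A:
1 ∉ A (include), 4 ∈ A, 7 ∉ A (include), 8 ∉ A (include), 9 ∉ A (include), 12 ∉ A (include), 16 ∈ A, 19 ∉ A (include), 34 ∉ A (include)
Elements of B not in A: {1, 7, 8, 9, 12, 19, 34}

{1, 7, 8, 9, 12, 19, 34}


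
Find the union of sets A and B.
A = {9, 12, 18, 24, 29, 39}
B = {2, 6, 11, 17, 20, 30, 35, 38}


Set A = {9, 12, 18, 24, 29, 39}
Set B = {2, 6, 11, 17, 20, 30, 35, 38}
A ∪ B includes all elements in either set.
Elements from A: {9, 12, 18, 24, 29, 39}
Elements from B not already included: {2, 6, 11, 17, 20, 30, 35, 38}
A ∪ B = {2, 6, 9, 11, 12, 17, 18, 20, 24, 29, 30, 35, 38, 39}

{2, 6, 9, 11, 12, 17, 18, 20, 24, 29, 30, 35, 38, 39}


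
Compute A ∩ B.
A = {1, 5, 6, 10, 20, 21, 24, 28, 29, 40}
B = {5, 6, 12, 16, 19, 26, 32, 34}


Set A = {1, 5, 6, 10, 20, 21, 24, 28, 29, 40}
Set B = {5, 6, 12, 16, 19, 26, 32, 34}
A ∩ B includes only elements in both sets.
Check each element of A against B:
1 ✗, 5 ✓, 6 ✓, 10 ✗, 20 ✗, 21 ✗, 24 ✗, 28 ✗, 29 ✗, 40 ✗
A ∩ B = {5, 6}

{5, 6}


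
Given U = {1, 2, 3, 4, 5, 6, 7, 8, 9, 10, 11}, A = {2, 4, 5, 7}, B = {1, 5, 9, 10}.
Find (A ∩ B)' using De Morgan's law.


U = {1, 2, 3, 4, 5, 6, 7, 8, 9, 10, 11}
A = {2, 4, 5, 7}, B = {1, 5, 9, 10}
A ∩ B = {5}
(A ∩ B)' = U \ (A ∩ B) = {1, 2, 3, 4, 6, 7, 8, 9, 10, 11}
Verification via A' ∪ B': A' = {1, 3, 6, 8, 9, 10, 11}, B' = {2, 3, 4, 6, 7, 8, 11}
A' ∪ B' = {1, 2, 3, 4, 6, 7, 8, 9, 10, 11} ✓

{1, 2, 3, 4, 6, 7, 8, 9, 10, 11}


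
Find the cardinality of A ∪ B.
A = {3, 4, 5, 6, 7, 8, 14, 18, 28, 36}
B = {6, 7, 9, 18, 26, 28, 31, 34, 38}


Set A = {3, 4, 5, 6, 7, 8, 14, 18, 28, 36}, |A| = 10
Set B = {6, 7, 9, 18, 26, 28, 31, 34, 38}, |B| = 9
A ∩ B = {6, 7, 18, 28}, |A ∩ B| = 4
|A ∪ B| = |A| + |B| - |A ∩ B| = 10 + 9 - 4 = 15

15


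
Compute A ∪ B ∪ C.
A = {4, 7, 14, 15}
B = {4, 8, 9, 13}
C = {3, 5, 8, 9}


Set A = {4, 7, 14, 15}
Set B = {4, 8, 9, 13}
Set C = {3, 5, 8, 9}
First, A ∪ B = {4, 7, 8, 9, 13, 14, 15}
Then, (A ∪ B) ∪ C = {3, 4, 5, 7, 8, 9, 13, 14, 15}

{3, 4, 5, 7, 8, 9, 13, 14, 15}


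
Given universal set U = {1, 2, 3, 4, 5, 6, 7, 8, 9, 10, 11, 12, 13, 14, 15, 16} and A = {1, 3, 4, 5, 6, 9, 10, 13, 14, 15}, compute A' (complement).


Universal set U = {1, 2, 3, 4, 5, 6, 7, 8, 9, 10, 11, 12, 13, 14, 15, 16}
Set A = {1, 3, 4, 5, 6, 9, 10, 13, 14, 15}
A' = U \ A = elements in U but not in A
Checking each element of U:
1 (in A, exclude), 2 (not in A, include), 3 (in A, exclude), 4 (in A, exclude), 5 (in A, exclude), 6 (in A, exclude), 7 (not in A, include), 8 (not in A, include), 9 (in A, exclude), 10 (in A, exclude), 11 (not in A, include), 12 (not in A, include), 13 (in A, exclude), 14 (in A, exclude), 15 (in A, exclude), 16 (not in A, include)
A' = {2, 7, 8, 11, 12, 16}

{2, 7, 8, 11, 12, 16}


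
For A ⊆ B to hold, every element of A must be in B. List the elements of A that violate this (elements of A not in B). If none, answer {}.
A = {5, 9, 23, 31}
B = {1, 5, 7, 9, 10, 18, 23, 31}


Set A = {5, 9, 23, 31}
Set B = {1, 5, 7, 9, 10, 18, 23, 31}
Check each element of A against B:
5 ∈ B, 9 ∈ B, 23 ∈ B, 31 ∈ B
Elements of A not in B: {}

{}


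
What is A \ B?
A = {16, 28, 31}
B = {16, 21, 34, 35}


Set A = {16, 28, 31}
Set B = {16, 21, 34, 35}
A \ B includes elements in A that are not in B.
Check each element of A:
16 (in B, remove), 28 (not in B, keep), 31 (not in B, keep)
A \ B = {28, 31}

{28, 31}


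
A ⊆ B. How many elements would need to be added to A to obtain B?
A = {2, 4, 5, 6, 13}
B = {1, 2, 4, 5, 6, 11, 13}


Set A = {2, 4, 5, 6, 13}, |A| = 5
Set B = {1, 2, 4, 5, 6, 11, 13}, |B| = 7
Since A ⊆ B: B \ A = {1, 11}
|B| - |A| = 7 - 5 = 2

2


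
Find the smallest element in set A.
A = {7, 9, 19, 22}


Set A = {7, 9, 19, 22}
Elements in ascending order: 7, 9, 19, 22
The smallest element is 7.

7


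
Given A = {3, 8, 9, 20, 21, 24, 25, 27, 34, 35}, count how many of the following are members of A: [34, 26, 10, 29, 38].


Set A = {3, 8, 9, 20, 21, 24, 25, 27, 34, 35}
Candidates: [34, 26, 10, 29, 38]
Check each candidate:
34 ∈ A, 26 ∉ A, 10 ∉ A, 29 ∉ A, 38 ∉ A
Count of candidates in A: 1

1


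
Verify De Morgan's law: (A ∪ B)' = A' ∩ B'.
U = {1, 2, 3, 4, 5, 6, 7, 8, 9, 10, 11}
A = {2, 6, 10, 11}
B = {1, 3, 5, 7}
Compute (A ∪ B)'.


U = {1, 2, 3, 4, 5, 6, 7, 8, 9, 10, 11}
A = {2, 6, 10, 11}, B = {1, 3, 5, 7}
A ∪ B = {1, 2, 3, 5, 6, 7, 10, 11}
(A ∪ B)' = U \ (A ∪ B) = {4, 8, 9}
Verification via A' ∩ B': A' = {1, 3, 4, 5, 7, 8, 9}, B' = {2, 4, 6, 8, 9, 10, 11}
A' ∩ B' = {4, 8, 9} ✓

{4, 8, 9}


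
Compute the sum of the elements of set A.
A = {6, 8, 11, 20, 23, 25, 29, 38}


Set A = {6, 8, 11, 20, 23, 25, 29, 38}
Sum = 6 + 8 + 11 + 20 + 23 + 25 + 29 + 38 = 160

160


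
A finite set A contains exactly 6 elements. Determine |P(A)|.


The set has 6 elements.
The power set contains all possible subsets.
|P(A)| = 2^|A| = 2^6 = 64

64


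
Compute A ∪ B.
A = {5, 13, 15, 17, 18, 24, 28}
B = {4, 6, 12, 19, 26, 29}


Set A = {5, 13, 15, 17, 18, 24, 28}
Set B = {4, 6, 12, 19, 26, 29}
A ∪ B includes all elements in either set.
Elements from A: {5, 13, 15, 17, 18, 24, 28}
Elements from B not already included: {4, 6, 12, 19, 26, 29}
A ∪ B = {4, 5, 6, 12, 13, 15, 17, 18, 19, 24, 26, 28, 29}

{4, 5, 6, 12, 13, 15, 17, 18, 19, 24, 26, 28, 29}


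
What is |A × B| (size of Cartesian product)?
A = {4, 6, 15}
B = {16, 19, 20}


Set A = {4, 6, 15} has 3 elements.
Set B = {16, 19, 20} has 3 elements.
|A × B| = |A| × |B| = 3 × 3 = 9

9


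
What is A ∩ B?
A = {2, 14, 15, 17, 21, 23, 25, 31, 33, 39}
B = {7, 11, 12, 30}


Set A = {2, 14, 15, 17, 21, 23, 25, 31, 33, 39}
Set B = {7, 11, 12, 30}
A ∩ B includes only elements in both sets.
Check each element of A against B:
2 ✗, 14 ✗, 15 ✗, 17 ✗, 21 ✗, 23 ✗, 25 ✗, 31 ✗, 33 ✗, 39 ✗
A ∩ B = {}

{}


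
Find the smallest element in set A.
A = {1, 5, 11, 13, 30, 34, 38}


Set A = {1, 5, 11, 13, 30, 34, 38}
Elements in ascending order: 1, 5, 11, 13, 30, 34, 38
The smallest element is 1.

1


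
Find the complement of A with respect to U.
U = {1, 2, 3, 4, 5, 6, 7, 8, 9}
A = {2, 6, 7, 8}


Universal set U = {1, 2, 3, 4, 5, 6, 7, 8, 9}
Set A = {2, 6, 7, 8}
A' = U \ A = elements in U but not in A
Checking each element of U:
1 (not in A, include), 2 (in A, exclude), 3 (not in A, include), 4 (not in A, include), 5 (not in A, include), 6 (in A, exclude), 7 (in A, exclude), 8 (in A, exclude), 9 (not in A, include)
A' = {1, 3, 4, 5, 9}

{1, 3, 4, 5, 9}


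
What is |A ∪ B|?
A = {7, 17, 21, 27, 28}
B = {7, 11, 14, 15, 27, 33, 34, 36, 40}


Set A = {7, 17, 21, 27, 28}, |A| = 5
Set B = {7, 11, 14, 15, 27, 33, 34, 36, 40}, |B| = 9
A ∩ B = {7, 27}, |A ∩ B| = 2
|A ∪ B| = |A| + |B| - |A ∩ B| = 5 + 9 - 2 = 12

12


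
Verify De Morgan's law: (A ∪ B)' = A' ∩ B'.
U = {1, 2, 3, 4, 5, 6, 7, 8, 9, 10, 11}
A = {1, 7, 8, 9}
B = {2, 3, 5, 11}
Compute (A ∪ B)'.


U = {1, 2, 3, 4, 5, 6, 7, 8, 9, 10, 11}
A = {1, 7, 8, 9}, B = {2, 3, 5, 11}
A ∪ B = {1, 2, 3, 5, 7, 8, 9, 11}
(A ∪ B)' = U \ (A ∪ B) = {4, 6, 10}
Verification via A' ∩ B': A' = {2, 3, 4, 5, 6, 10, 11}, B' = {1, 4, 6, 7, 8, 9, 10}
A' ∩ B' = {4, 6, 10} ✓

{4, 6, 10}


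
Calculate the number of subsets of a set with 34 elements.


The set has 34 elements.
The power set contains all possible subsets.
|P(A)| = 2^|A| = 2^34 = 17179869184

17179869184


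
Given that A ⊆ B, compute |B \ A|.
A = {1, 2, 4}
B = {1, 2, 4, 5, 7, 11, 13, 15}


Set A = {1, 2, 4}, |A| = 3
Set B = {1, 2, 4, 5, 7, 11, 13, 15}, |B| = 8
Since A ⊆ B: B \ A = {5, 7, 11, 13, 15}
|B| - |A| = 8 - 3 = 5

5


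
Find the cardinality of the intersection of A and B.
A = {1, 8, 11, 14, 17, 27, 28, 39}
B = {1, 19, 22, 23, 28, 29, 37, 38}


Set A = {1, 8, 11, 14, 17, 27, 28, 39}
Set B = {1, 19, 22, 23, 28, 29, 37, 38}
A ∩ B = {1, 28}
|A ∩ B| = 2

2


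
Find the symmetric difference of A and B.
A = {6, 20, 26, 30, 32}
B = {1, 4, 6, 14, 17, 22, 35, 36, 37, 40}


Set A = {6, 20, 26, 30, 32}
Set B = {1, 4, 6, 14, 17, 22, 35, 36, 37, 40}
A △ B = (A \ B) ∪ (B \ A)
Elements in A but not B: {20, 26, 30, 32}
Elements in B but not A: {1, 4, 14, 17, 22, 35, 36, 37, 40}
A △ B = {1, 4, 14, 17, 20, 22, 26, 30, 32, 35, 36, 37, 40}

{1, 4, 14, 17, 20, 22, 26, 30, 32, 35, 36, 37, 40}


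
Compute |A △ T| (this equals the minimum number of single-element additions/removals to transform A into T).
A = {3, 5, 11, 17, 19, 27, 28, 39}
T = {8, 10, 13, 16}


Set A = {3, 5, 11, 17, 19, 27, 28, 39}
Set T = {8, 10, 13, 16}
Elements to remove from A (in A, not in T): {3, 5, 11, 17, 19, 27, 28, 39} → 8 removals
Elements to add to A (in T, not in A): {8, 10, 13, 16} → 4 additions
Total edits = 8 + 4 = 12

12


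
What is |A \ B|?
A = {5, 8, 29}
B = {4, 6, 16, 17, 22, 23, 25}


Set A = {5, 8, 29}
Set B = {4, 6, 16, 17, 22, 23, 25}
A \ B = {5, 8, 29}
|A \ B| = 3

3


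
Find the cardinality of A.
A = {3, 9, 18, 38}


Set A = {3, 9, 18, 38}
Listing elements: 3, 9, 18, 38
Counting: 4 elements
|A| = 4

4


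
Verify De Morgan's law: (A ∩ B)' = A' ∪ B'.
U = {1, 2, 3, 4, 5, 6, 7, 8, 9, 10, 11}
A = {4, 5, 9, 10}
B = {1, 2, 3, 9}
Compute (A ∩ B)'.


U = {1, 2, 3, 4, 5, 6, 7, 8, 9, 10, 11}
A = {4, 5, 9, 10}, B = {1, 2, 3, 9}
A ∩ B = {9}
(A ∩ B)' = U \ (A ∩ B) = {1, 2, 3, 4, 5, 6, 7, 8, 10, 11}
Verification via A' ∪ B': A' = {1, 2, 3, 6, 7, 8, 11}, B' = {4, 5, 6, 7, 8, 10, 11}
A' ∪ B' = {1, 2, 3, 4, 5, 6, 7, 8, 10, 11} ✓

{1, 2, 3, 4, 5, 6, 7, 8, 10, 11}


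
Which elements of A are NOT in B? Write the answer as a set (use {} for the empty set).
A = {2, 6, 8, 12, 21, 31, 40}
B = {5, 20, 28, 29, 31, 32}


Set A = {2, 6, 8, 12, 21, 31, 40}
Set B = {5, 20, 28, 29, 31, 32}
Check each element of A against B:
2 ∉ B (include), 6 ∉ B (include), 8 ∉ B (include), 12 ∉ B (include), 21 ∉ B (include), 31 ∈ B, 40 ∉ B (include)
Elements of A not in B: {2, 6, 8, 12, 21, 40}

{2, 6, 8, 12, 21, 40}


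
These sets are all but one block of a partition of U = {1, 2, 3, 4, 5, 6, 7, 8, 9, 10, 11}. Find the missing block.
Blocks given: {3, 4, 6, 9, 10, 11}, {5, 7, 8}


U = {1, 2, 3, 4, 5, 6, 7, 8, 9, 10, 11}
Shown blocks: {3, 4, 6, 9, 10, 11}, {5, 7, 8}
A partition's blocks are pairwise disjoint and cover U, so the missing block = U \ (union of shown blocks).
Union of shown blocks: {3, 4, 5, 6, 7, 8, 9, 10, 11}
Missing block = U \ (union) = {1, 2}

{1, 2}


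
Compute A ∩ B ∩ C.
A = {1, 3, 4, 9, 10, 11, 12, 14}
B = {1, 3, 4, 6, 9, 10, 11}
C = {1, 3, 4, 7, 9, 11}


Set A = {1, 3, 4, 9, 10, 11, 12, 14}
Set B = {1, 3, 4, 6, 9, 10, 11}
Set C = {1, 3, 4, 7, 9, 11}
First, A ∩ B = {1, 3, 4, 9, 10, 11}
Then, (A ∩ B) ∩ C = {1, 3, 4, 9, 11}

{1, 3, 4, 9, 11}


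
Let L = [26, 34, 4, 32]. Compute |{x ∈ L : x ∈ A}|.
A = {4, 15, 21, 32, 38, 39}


Set A = {4, 15, 21, 32, 38, 39}
Candidates: [26, 34, 4, 32]
Check each candidate:
26 ∉ A, 34 ∉ A, 4 ∈ A, 32 ∈ A
Count of candidates in A: 2

2


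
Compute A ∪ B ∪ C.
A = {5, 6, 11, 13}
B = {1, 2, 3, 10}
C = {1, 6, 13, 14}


Set A = {5, 6, 11, 13}
Set B = {1, 2, 3, 10}
Set C = {1, 6, 13, 14}
First, A ∪ B = {1, 2, 3, 5, 6, 10, 11, 13}
Then, (A ∪ B) ∪ C = {1, 2, 3, 5, 6, 10, 11, 13, 14}

{1, 2, 3, 5, 6, 10, 11, 13, 14}


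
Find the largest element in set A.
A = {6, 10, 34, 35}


Set A = {6, 10, 34, 35}
Elements in ascending order: 6, 10, 34, 35
The largest element is 35.

35


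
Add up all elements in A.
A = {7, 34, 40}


Set A = {7, 34, 40}
Sum = 7 + 34 + 40 = 81

81


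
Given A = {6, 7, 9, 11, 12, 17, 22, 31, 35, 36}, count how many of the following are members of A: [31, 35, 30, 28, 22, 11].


Set A = {6, 7, 9, 11, 12, 17, 22, 31, 35, 36}
Candidates: [31, 35, 30, 28, 22, 11]
Check each candidate:
31 ∈ A, 35 ∈ A, 30 ∉ A, 28 ∉ A, 22 ∈ A, 11 ∈ A
Count of candidates in A: 4

4


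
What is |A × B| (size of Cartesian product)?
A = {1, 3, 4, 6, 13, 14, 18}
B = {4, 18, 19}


Set A = {1, 3, 4, 6, 13, 14, 18} has 7 elements.
Set B = {4, 18, 19} has 3 elements.
|A × B| = |A| × |B| = 7 × 3 = 21

21


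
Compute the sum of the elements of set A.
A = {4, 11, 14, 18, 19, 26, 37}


Set A = {4, 11, 14, 18, 19, 26, 37}
Sum = 4 + 11 + 14 + 18 + 19 + 26 + 37 = 129

129


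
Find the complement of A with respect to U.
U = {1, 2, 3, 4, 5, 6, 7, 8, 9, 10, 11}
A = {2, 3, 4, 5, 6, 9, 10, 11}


Universal set U = {1, 2, 3, 4, 5, 6, 7, 8, 9, 10, 11}
Set A = {2, 3, 4, 5, 6, 9, 10, 11}
A' = U \ A = elements in U but not in A
Checking each element of U:
1 (not in A, include), 2 (in A, exclude), 3 (in A, exclude), 4 (in A, exclude), 5 (in A, exclude), 6 (in A, exclude), 7 (not in A, include), 8 (not in A, include), 9 (in A, exclude), 10 (in A, exclude), 11 (in A, exclude)
A' = {1, 7, 8}

{1, 7, 8}


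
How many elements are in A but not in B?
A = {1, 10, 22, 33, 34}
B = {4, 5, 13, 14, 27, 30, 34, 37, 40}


Set A = {1, 10, 22, 33, 34}
Set B = {4, 5, 13, 14, 27, 30, 34, 37, 40}
A \ B = {1, 10, 22, 33}
|A \ B| = 4

4


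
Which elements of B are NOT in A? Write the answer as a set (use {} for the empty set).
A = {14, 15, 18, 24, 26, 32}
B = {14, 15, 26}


Set A = {14, 15, 18, 24, 26, 32}
Set B = {14, 15, 26}
Check each element of B against A:
14 ∈ A, 15 ∈ A, 26 ∈ A
Elements of B not in A: {}

{}


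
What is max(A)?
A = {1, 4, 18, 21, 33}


Set A = {1, 4, 18, 21, 33}
Elements in ascending order: 1, 4, 18, 21, 33
The largest element is 33.

33


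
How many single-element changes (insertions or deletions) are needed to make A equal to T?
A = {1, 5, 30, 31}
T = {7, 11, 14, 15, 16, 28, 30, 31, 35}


Set A = {1, 5, 30, 31}
Set T = {7, 11, 14, 15, 16, 28, 30, 31, 35}
Elements to remove from A (in A, not in T): {1, 5} → 2 removals
Elements to add to A (in T, not in A): {7, 11, 14, 15, 16, 28, 35} → 7 additions
Total edits = 2 + 7 = 9

9


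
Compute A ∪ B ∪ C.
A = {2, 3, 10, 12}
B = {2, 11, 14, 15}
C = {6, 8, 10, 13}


Set A = {2, 3, 10, 12}
Set B = {2, 11, 14, 15}
Set C = {6, 8, 10, 13}
First, A ∪ B = {2, 3, 10, 11, 12, 14, 15}
Then, (A ∪ B) ∪ C = {2, 3, 6, 8, 10, 11, 12, 13, 14, 15}

{2, 3, 6, 8, 10, 11, 12, 13, 14, 15}


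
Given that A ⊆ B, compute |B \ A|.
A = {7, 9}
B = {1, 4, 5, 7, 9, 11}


Set A = {7, 9}, |A| = 2
Set B = {1, 4, 5, 7, 9, 11}, |B| = 6
Since A ⊆ B: B \ A = {1, 4, 5, 11}
|B| - |A| = 6 - 2 = 4

4


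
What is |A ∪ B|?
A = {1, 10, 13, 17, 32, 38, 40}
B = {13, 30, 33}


Set A = {1, 10, 13, 17, 32, 38, 40}, |A| = 7
Set B = {13, 30, 33}, |B| = 3
A ∩ B = {13}, |A ∩ B| = 1
|A ∪ B| = |A| + |B| - |A ∩ B| = 7 + 3 - 1 = 9

9


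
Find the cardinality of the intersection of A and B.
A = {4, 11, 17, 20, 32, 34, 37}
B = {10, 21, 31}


Set A = {4, 11, 17, 20, 32, 34, 37}
Set B = {10, 21, 31}
A ∩ B = {}
|A ∩ B| = 0

0


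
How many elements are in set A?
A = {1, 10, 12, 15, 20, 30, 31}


Set A = {1, 10, 12, 15, 20, 30, 31}
Listing elements: 1, 10, 12, 15, 20, 30, 31
Counting: 7 elements
|A| = 7

7


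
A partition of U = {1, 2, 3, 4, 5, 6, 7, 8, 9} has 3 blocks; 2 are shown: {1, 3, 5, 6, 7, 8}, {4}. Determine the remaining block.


U = {1, 2, 3, 4, 5, 6, 7, 8, 9}
Shown blocks: {1, 3, 5, 6, 7, 8}, {4}
A partition's blocks are pairwise disjoint and cover U, so the missing block = U \ (union of shown blocks).
Union of shown blocks: {1, 3, 4, 5, 6, 7, 8}
Missing block = U \ (union) = {2, 9}

{2, 9}


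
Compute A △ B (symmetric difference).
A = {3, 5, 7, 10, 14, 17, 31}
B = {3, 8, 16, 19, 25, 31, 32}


Set A = {3, 5, 7, 10, 14, 17, 31}
Set B = {3, 8, 16, 19, 25, 31, 32}
A △ B = (A \ B) ∪ (B \ A)
Elements in A but not B: {5, 7, 10, 14, 17}
Elements in B but not A: {8, 16, 19, 25, 32}
A △ B = {5, 7, 8, 10, 14, 16, 17, 19, 25, 32}

{5, 7, 8, 10, 14, 16, 17, 19, 25, 32}


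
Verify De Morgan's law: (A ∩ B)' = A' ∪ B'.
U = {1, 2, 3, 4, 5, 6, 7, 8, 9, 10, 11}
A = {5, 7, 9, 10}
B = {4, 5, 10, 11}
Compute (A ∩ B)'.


U = {1, 2, 3, 4, 5, 6, 7, 8, 9, 10, 11}
A = {5, 7, 9, 10}, B = {4, 5, 10, 11}
A ∩ B = {5, 10}
(A ∩ B)' = U \ (A ∩ B) = {1, 2, 3, 4, 6, 7, 8, 9, 11}
Verification via A' ∪ B': A' = {1, 2, 3, 4, 6, 8, 11}, B' = {1, 2, 3, 6, 7, 8, 9}
A' ∪ B' = {1, 2, 3, 4, 6, 7, 8, 9, 11} ✓

{1, 2, 3, 4, 6, 7, 8, 9, 11}


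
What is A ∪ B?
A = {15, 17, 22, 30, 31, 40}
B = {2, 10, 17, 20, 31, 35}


Set A = {15, 17, 22, 30, 31, 40}
Set B = {2, 10, 17, 20, 31, 35}
A ∪ B includes all elements in either set.
Elements from A: {15, 17, 22, 30, 31, 40}
Elements from B not already included: {2, 10, 20, 35}
A ∪ B = {2, 10, 15, 17, 20, 22, 30, 31, 35, 40}

{2, 10, 15, 17, 20, 22, 30, 31, 35, 40}


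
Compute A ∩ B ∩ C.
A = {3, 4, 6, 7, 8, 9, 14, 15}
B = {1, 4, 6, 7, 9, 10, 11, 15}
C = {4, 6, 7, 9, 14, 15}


Set A = {3, 4, 6, 7, 8, 9, 14, 15}
Set B = {1, 4, 6, 7, 9, 10, 11, 15}
Set C = {4, 6, 7, 9, 14, 15}
First, A ∩ B = {4, 6, 7, 9, 15}
Then, (A ∩ B) ∩ C = {4, 6, 7, 9, 15}

{4, 6, 7, 9, 15}


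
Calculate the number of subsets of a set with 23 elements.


The set has 23 elements.
The power set contains all possible subsets.
|P(A)| = 2^|A| = 2^23 = 8388608

8388608


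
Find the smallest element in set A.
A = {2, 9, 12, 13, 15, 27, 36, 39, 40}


Set A = {2, 9, 12, 13, 15, 27, 36, 39, 40}
Elements in ascending order: 2, 9, 12, 13, 15, 27, 36, 39, 40
The smallest element is 2.

2


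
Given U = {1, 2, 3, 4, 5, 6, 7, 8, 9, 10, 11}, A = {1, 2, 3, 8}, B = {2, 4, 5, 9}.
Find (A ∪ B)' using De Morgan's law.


U = {1, 2, 3, 4, 5, 6, 7, 8, 9, 10, 11}
A = {1, 2, 3, 8}, B = {2, 4, 5, 9}
A ∪ B = {1, 2, 3, 4, 5, 8, 9}
(A ∪ B)' = U \ (A ∪ B) = {6, 7, 10, 11}
Verification via A' ∩ B': A' = {4, 5, 6, 7, 9, 10, 11}, B' = {1, 3, 6, 7, 8, 10, 11}
A' ∩ B' = {6, 7, 10, 11} ✓

{6, 7, 10, 11}


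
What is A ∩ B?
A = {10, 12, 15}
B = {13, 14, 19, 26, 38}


Set A = {10, 12, 15}
Set B = {13, 14, 19, 26, 38}
A ∩ B includes only elements in both sets.
Check each element of A against B:
10 ✗, 12 ✗, 15 ✗
A ∩ B = {}

{}


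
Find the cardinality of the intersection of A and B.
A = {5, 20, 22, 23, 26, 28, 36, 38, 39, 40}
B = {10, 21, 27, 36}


Set A = {5, 20, 22, 23, 26, 28, 36, 38, 39, 40}
Set B = {10, 21, 27, 36}
A ∩ B = {36}
|A ∩ B| = 1

1


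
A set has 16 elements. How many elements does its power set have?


The set has 16 elements.
The power set contains all possible subsets.
|P(A)| = 2^|A| = 2^16 = 65536

65536


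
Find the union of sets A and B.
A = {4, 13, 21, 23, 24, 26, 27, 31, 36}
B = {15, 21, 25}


Set A = {4, 13, 21, 23, 24, 26, 27, 31, 36}
Set B = {15, 21, 25}
A ∪ B includes all elements in either set.
Elements from A: {4, 13, 21, 23, 24, 26, 27, 31, 36}
Elements from B not already included: {15, 25}
A ∪ B = {4, 13, 15, 21, 23, 24, 25, 26, 27, 31, 36}

{4, 13, 15, 21, 23, 24, 25, 26, 27, 31, 36}


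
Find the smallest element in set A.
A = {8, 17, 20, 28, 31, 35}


Set A = {8, 17, 20, 28, 31, 35}
Elements in ascending order: 8, 17, 20, 28, 31, 35
The smallest element is 8.

8


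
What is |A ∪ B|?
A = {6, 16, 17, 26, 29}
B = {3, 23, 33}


Set A = {6, 16, 17, 26, 29}, |A| = 5
Set B = {3, 23, 33}, |B| = 3
A ∩ B = {}, |A ∩ B| = 0
|A ∪ B| = |A| + |B| - |A ∩ B| = 5 + 3 - 0 = 8

8


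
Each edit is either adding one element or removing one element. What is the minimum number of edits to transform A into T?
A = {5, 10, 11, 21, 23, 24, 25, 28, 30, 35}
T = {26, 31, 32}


Set A = {5, 10, 11, 21, 23, 24, 25, 28, 30, 35}
Set T = {26, 31, 32}
Elements to remove from A (in A, not in T): {5, 10, 11, 21, 23, 24, 25, 28, 30, 35} → 10 removals
Elements to add to A (in T, not in A): {26, 31, 32} → 3 additions
Total edits = 10 + 3 = 13

13


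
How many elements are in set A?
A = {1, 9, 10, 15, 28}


Set A = {1, 9, 10, 15, 28}
Listing elements: 1, 9, 10, 15, 28
Counting: 5 elements
|A| = 5

5


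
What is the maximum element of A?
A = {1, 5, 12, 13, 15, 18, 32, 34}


Set A = {1, 5, 12, 13, 15, 18, 32, 34}
Elements in ascending order: 1, 5, 12, 13, 15, 18, 32, 34
The largest element is 34.

34


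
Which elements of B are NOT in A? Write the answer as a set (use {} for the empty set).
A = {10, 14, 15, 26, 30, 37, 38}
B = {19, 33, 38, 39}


Set A = {10, 14, 15, 26, 30, 37, 38}
Set B = {19, 33, 38, 39}
Check each element of B against A:
19 ∉ A (include), 33 ∉ A (include), 38 ∈ A, 39 ∉ A (include)
Elements of B not in A: {19, 33, 39}

{19, 33, 39}


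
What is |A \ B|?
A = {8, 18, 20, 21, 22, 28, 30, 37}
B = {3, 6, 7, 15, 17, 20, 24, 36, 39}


Set A = {8, 18, 20, 21, 22, 28, 30, 37}
Set B = {3, 6, 7, 15, 17, 20, 24, 36, 39}
A \ B = {8, 18, 21, 22, 28, 30, 37}
|A \ B| = 7

7


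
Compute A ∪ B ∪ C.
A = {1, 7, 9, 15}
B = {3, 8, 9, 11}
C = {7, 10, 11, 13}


Set A = {1, 7, 9, 15}
Set B = {3, 8, 9, 11}
Set C = {7, 10, 11, 13}
First, A ∪ B = {1, 3, 7, 8, 9, 11, 15}
Then, (A ∪ B) ∪ C = {1, 3, 7, 8, 9, 10, 11, 13, 15}

{1, 3, 7, 8, 9, 10, 11, 13, 15}


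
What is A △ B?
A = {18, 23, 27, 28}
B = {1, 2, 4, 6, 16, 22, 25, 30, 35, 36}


Set A = {18, 23, 27, 28}
Set B = {1, 2, 4, 6, 16, 22, 25, 30, 35, 36}
A △ B = (A \ B) ∪ (B \ A)
Elements in A but not B: {18, 23, 27, 28}
Elements in B but not A: {1, 2, 4, 6, 16, 22, 25, 30, 35, 36}
A △ B = {1, 2, 4, 6, 16, 18, 22, 23, 25, 27, 28, 30, 35, 36}

{1, 2, 4, 6, 16, 18, 22, 23, 25, 27, 28, 30, 35, 36}


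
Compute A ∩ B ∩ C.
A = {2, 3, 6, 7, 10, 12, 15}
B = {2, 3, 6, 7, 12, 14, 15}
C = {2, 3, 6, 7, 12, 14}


Set A = {2, 3, 6, 7, 10, 12, 15}
Set B = {2, 3, 6, 7, 12, 14, 15}
Set C = {2, 3, 6, 7, 12, 14}
First, A ∩ B = {2, 3, 6, 7, 12, 15}
Then, (A ∩ B) ∩ C = {2, 3, 6, 7, 12}

{2, 3, 6, 7, 12}


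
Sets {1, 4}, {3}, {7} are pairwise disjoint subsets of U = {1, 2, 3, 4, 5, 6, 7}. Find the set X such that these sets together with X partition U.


U = {1, 2, 3, 4, 5, 6, 7}
Shown blocks: {1, 4}, {3}, {7}
A partition's blocks are pairwise disjoint and cover U, so the missing block = U \ (union of shown blocks).
Union of shown blocks: {1, 3, 4, 7}
Missing block = U \ (union) = {2, 5, 6}

{2, 5, 6}


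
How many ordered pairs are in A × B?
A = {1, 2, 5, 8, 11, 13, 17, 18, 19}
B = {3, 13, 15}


Set A = {1, 2, 5, 8, 11, 13, 17, 18, 19} has 9 elements.
Set B = {3, 13, 15} has 3 elements.
|A × B| = |A| × |B| = 9 × 3 = 27

27


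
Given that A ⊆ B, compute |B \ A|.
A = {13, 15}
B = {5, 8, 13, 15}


Set A = {13, 15}, |A| = 2
Set B = {5, 8, 13, 15}, |B| = 4
Since A ⊆ B: B \ A = {5, 8}
|B| - |A| = 4 - 2 = 2

2


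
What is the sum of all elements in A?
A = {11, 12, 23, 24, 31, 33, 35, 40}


Set A = {11, 12, 23, 24, 31, 33, 35, 40}
Sum = 11 + 12 + 23 + 24 + 31 + 33 + 35 + 40 = 209

209


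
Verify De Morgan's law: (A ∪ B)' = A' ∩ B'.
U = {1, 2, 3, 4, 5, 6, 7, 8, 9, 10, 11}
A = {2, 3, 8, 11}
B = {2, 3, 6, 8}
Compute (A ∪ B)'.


U = {1, 2, 3, 4, 5, 6, 7, 8, 9, 10, 11}
A = {2, 3, 8, 11}, B = {2, 3, 6, 8}
A ∪ B = {2, 3, 6, 8, 11}
(A ∪ B)' = U \ (A ∪ B) = {1, 4, 5, 7, 9, 10}
Verification via A' ∩ B': A' = {1, 4, 5, 6, 7, 9, 10}, B' = {1, 4, 5, 7, 9, 10, 11}
A' ∩ B' = {1, 4, 5, 7, 9, 10} ✓

{1, 4, 5, 7, 9, 10}


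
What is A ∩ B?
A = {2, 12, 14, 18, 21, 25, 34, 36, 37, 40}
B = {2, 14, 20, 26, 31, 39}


Set A = {2, 12, 14, 18, 21, 25, 34, 36, 37, 40}
Set B = {2, 14, 20, 26, 31, 39}
A ∩ B includes only elements in both sets.
Check each element of A against B:
2 ✓, 12 ✗, 14 ✓, 18 ✗, 21 ✗, 25 ✗, 34 ✗, 36 ✗, 37 ✗, 40 ✗
A ∩ B = {2, 14}

{2, 14}


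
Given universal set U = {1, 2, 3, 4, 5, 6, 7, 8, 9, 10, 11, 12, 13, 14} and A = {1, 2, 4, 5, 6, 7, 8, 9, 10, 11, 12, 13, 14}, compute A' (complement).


Universal set U = {1, 2, 3, 4, 5, 6, 7, 8, 9, 10, 11, 12, 13, 14}
Set A = {1, 2, 4, 5, 6, 7, 8, 9, 10, 11, 12, 13, 14}
A' = U \ A = elements in U but not in A
Checking each element of U:
1 (in A, exclude), 2 (in A, exclude), 3 (not in A, include), 4 (in A, exclude), 5 (in A, exclude), 6 (in A, exclude), 7 (in A, exclude), 8 (in A, exclude), 9 (in A, exclude), 10 (in A, exclude), 11 (in A, exclude), 12 (in A, exclude), 13 (in A, exclude), 14 (in A, exclude)
A' = {3}

{3}


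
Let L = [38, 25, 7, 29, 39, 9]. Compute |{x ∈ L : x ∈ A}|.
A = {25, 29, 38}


Set A = {25, 29, 38}
Candidates: [38, 25, 7, 29, 39, 9]
Check each candidate:
38 ∈ A, 25 ∈ A, 7 ∉ A, 29 ∈ A, 39 ∉ A, 9 ∉ A
Count of candidates in A: 3

3


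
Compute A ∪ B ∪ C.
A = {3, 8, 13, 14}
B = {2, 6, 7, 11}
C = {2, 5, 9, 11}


Set A = {3, 8, 13, 14}
Set B = {2, 6, 7, 11}
Set C = {2, 5, 9, 11}
First, A ∪ B = {2, 3, 6, 7, 8, 11, 13, 14}
Then, (A ∪ B) ∪ C = {2, 3, 5, 6, 7, 8, 9, 11, 13, 14}

{2, 3, 5, 6, 7, 8, 9, 11, 13, 14}


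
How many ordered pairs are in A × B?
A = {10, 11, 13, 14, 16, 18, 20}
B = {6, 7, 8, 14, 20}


Set A = {10, 11, 13, 14, 16, 18, 20} has 7 elements.
Set B = {6, 7, 8, 14, 20} has 5 elements.
|A × B| = |A| × |B| = 7 × 5 = 35

35


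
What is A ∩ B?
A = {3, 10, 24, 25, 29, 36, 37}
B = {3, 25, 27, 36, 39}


Set A = {3, 10, 24, 25, 29, 36, 37}
Set B = {3, 25, 27, 36, 39}
A ∩ B includes only elements in both sets.
Check each element of A against B:
3 ✓, 10 ✗, 24 ✗, 25 ✓, 29 ✗, 36 ✓, 37 ✗
A ∩ B = {3, 25, 36}

{3, 25, 36}


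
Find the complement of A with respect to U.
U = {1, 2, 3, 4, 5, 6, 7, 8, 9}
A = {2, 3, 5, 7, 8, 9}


Universal set U = {1, 2, 3, 4, 5, 6, 7, 8, 9}
Set A = {2, 3, 5, 7, 8, 9}
A' = U \ A = elements in U but not in A
Checking each element of U:
1 (not in A, include), 2 (in A, exclude), 3 (in A, exclude), 4 (not in A, include), 5 (in A, exclude), 6 (not in A, include), 7 (in A, exclude), 8 (in A, exclude), 9 (in A, exclude)
A' = {1, 4, 6}

{1, 4, 6}


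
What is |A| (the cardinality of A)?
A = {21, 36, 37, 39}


Set A = {21, 36, 37, 39}
Listing elements: 21, 36, 37, 39
Counting: 4 elements
|A| = 4

4


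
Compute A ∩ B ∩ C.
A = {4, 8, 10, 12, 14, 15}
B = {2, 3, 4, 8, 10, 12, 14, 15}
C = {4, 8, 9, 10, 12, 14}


Set A = {4, 8, 10, 12, 14, 15}
Set B = {2, 3, 4, 8, 10, 12, 14, 15}
Set C = {4, 8, 9, 10, 12, 14}
First, A ∩ B = {4, 8, 10, 12, 14, 15}
Then, (A ∩ B) ∩ C = {4, 8, 10, 12, 14}

{4, 8, 10, 12, 14}


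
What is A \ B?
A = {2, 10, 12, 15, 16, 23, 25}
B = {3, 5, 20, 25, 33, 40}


Set A = {2, 10, 12, 15, 16, 23, 25}
Set B = {3, 5, 20, 25, 33, 40}
A \ B includes elements in A that are not in B.
Check each element of A:
2 (not in B, keep), 10 (not in B, keep), 12 (not in B, keep), 15 (not in B, keep), 16 (not in B, keep), 23 (not in B, keep), 25 (in B, remove)
A \ B = {2, 10, 12, 15, 16, 23}

{2, 10, 12, 15, 16, 23}
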